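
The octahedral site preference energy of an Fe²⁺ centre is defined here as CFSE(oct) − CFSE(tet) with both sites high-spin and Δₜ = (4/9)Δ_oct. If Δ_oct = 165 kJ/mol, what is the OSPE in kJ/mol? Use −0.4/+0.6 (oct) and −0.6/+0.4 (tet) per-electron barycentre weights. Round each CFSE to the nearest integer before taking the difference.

-22

Fe sits in group 8; removing 2 electrons leaves Fe²⁺ with 8 − 2 = 6 d electrons.
In an octahedral site d⁶ (HS) is t₂g⁴ eg², giving CFSE(oct) = -0.4Δ_oct = -66 kJ/mol.
Tetrahedral: e³ t₂³, CFSE = 3(−0.6) + 3(+0.4) = -0.6Δₜ = -0.6 × (4/9) × 165 = -44 kJ/mol.
OSPE = -66 − (-44) = -22 kJ/mol.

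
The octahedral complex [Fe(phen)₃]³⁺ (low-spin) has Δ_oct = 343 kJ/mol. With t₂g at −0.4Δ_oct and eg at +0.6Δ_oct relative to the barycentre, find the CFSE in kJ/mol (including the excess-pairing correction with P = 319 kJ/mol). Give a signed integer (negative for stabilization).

phen is neutral, so the +3 overall charge sits on Fe: oxidation state +3.
Fe³⁺: group 8, so d-count = 8 − 3 = 5.
Electron filling gives t₂g⁵ eg⁰.
Orbital CFSE = 5(-0.4) + 0(0.6) = -2.0Δ_oct = -2.0 × 343 = -686 kJ/mol.
High-spin d⁵ would be t₂g³ eg² with 0 pairs; low-spin has 2, so 2 excess pairs cost +2P = +638 kJ/mol.
Overall CFSE = -686 + 638 = -48 kJ/mol.

-48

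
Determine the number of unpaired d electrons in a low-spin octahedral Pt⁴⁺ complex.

Group 10 minus oxidation state +4 gives a d⁶ configuration for Pt⁴⁺.
Configuration: t₂g⁶ eg⁰, giving 0 unpaired electrons.

0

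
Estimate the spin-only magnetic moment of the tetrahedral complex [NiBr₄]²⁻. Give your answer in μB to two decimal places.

Each Br⁻ contributes -1; 4 × (-1) = -4. With overall charge -2, Ni is in the +2 oxidation state.
Group 10 minus oxidation state +2 gives a d⁸ configuration for Ni²⁺.
Tetrahedral splitting is small, so the complex is high-spin.
Configuration: e⁴ t₂⁴ → 2 unpaired electrons.
μ(spin-only) = √[2(2+2)] = √8 ≈ 2.83 μB.

2.83 μB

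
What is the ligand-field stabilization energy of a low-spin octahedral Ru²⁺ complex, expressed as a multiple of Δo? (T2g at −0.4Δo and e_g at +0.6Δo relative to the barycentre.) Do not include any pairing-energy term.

Ru sits in group 8; removing 2 electrons leaves Ru²⁺ with 8 − 2 = 6 d electrons.
Configuration: t2g^6 e_g^0.
CFSE = 6(-0.4Δo) + 0(0.6Δo) = -2.4Δo + 0.0Δo = -2.4Δo.

-2.4 Δo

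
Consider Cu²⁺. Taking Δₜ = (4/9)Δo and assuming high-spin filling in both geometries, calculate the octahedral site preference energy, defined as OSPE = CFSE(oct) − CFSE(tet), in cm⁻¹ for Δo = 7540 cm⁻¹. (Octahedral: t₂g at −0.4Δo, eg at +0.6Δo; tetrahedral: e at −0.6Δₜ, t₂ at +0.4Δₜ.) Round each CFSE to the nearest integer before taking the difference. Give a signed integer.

Group 11 minus oxidation state +2 gives a d⁹ configuration for Cu²⁺.
Octahedral high-spin t₂g⁶ eg³: CFSE = -0.6 × 7540 = -4524 cm⁻¹.
Tetrahedral: e⁴ t₂⁵, CFSE = 4(−0.6) + 5(+0.4) = -0.4Δₜ = -0.4 × (4/9) × 7540 = -1340 cm⁻¹.
OSPE = CFSE(oct) − CFSE(tet) = -4524 − (-1340) = -3184 cm⁻¹.

-3184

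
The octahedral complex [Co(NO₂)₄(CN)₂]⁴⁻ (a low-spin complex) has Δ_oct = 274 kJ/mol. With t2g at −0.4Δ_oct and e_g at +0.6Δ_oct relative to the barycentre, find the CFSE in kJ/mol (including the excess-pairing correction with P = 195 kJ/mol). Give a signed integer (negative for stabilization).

-298

Ligand charges: 4×(-1) from NO₂⁻ and 2×(-1) from CN⁻ sum to -6; with overall charge -4, Co is +2.
Group 9 minus oxidation state +2 gives a d⁷ configuration for Co²⁺.
Configuration: t2g^6 e_g^1.
CFSE(orbital) = 6×(-0.4Δ_oct) + 1×(0.6Δ_oct) = -1.8Δ_oct; with Δ_oct = 274 kJ/mol that is -493 kJ/mol.
Relative to high-spin t2g^5 e_g^2 (2 paired), the low-spin configuration has 1 additional pair, contributing +1 × 195 = +195 kJ/mol.
Net CFSE = -493 + 195 = -298 kJ/mol.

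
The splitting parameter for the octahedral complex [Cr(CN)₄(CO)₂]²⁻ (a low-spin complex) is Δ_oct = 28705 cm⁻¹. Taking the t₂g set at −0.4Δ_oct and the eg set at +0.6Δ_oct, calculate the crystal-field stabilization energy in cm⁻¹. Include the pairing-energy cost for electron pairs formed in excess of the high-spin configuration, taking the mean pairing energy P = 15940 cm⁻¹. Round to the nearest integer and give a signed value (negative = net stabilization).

Ligand charges: 4×(-1) from CN⁻ and 2×(+0) from CO sum to -4; with overall charge -2, Cr is +2.
Cr²⁺: group 6, so d-count = 6 − 2 = 4.
The d⁴ electrons fill as t₂g⁴ eg⁰.
The orbital stabilization is -1.6Δ_oct = -1.6 × 28705 = -45928 cm⁻¹.
High-spin d⁴ would be t₂g³ eg¹ with 0 pairs; low-spin has 1, so 1 excess pair costs +1P = +15940 cm⁻¹.
Combining: -45928 + 15940 = -29988 cm⁻¹.

-29988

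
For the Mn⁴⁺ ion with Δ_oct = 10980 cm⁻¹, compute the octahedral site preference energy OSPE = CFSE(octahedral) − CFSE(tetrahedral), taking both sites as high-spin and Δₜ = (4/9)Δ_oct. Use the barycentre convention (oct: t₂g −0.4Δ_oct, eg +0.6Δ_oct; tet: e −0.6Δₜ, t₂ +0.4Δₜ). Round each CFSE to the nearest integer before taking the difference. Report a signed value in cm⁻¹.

-9272

Mn⁴⁺: group 7, so d-count = 7 − 4 = 3.
Octahedral high-spin t2g^3 e_g^0: CFSE = -1.2 × 10980 = -13176 cm⁻¹.
In a tetrahedral site the filling is e^2 t2^1: CFSE(tet) = -0.8Δₜ = -0.8 × (4/9)(10980) = -3904 cm⁻¹.
OSPE = CFSE(oct) − CFSE(tet) = -13176 − (-3904) = -9272 cm⁻¹.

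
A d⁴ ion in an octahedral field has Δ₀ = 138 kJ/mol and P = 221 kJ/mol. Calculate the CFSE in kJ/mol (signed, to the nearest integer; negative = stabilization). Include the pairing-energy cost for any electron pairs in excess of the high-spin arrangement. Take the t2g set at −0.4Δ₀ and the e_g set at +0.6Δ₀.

Here Δ₀ < P (138 < 221), so the high-spin state is favoured.
Configuration: t2g^3 e_g^1.
Orbital CFSE = -0.6Δ₀ = -0.6 × 138 = -83 kJ/mol.
High-spin has no excess pairs, so no pairing correction applies.

-83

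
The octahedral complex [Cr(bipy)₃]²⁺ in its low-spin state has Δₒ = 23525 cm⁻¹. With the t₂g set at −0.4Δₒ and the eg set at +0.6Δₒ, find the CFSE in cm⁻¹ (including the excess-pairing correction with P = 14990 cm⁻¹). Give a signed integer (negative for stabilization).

-22650

bipy is neutral, so the +2 overall charge sits on Cr: oxidation state +2.
Cr sits in group 6; removing 2 electrons leaves Cr²⁺ with 6 − 2 = 4 d electrons.
The d⁴ electrons fill as t₂g⁴ eg⁰.
CFSE(orbital) = 4×(-0.4Δₒ) + 0×(0.6Δₒ) = -1.6Δₒ; with Δₒ = 23525 cm⁻¹ that is -37640 cm⁻¹.
Relative to high-spin t₂g³ eg¹ (0 paired), the low-spin configuration has 1 additional pair, contributing +1 × 14990 = +14990 cm⁻¹.
Overall CFSE = -37640 + 14990 = -22650 cm⁻¹.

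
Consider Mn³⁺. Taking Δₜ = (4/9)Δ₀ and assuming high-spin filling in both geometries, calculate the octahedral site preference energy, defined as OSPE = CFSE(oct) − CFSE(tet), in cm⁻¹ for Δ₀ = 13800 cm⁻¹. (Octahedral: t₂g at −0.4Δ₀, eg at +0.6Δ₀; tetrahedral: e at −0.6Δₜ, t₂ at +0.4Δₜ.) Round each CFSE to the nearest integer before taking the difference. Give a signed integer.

Mn is in group 7, so Mn³⁺ is d⁴ (7 − 3 = 4).
Octahedral (high-spin): t₂g³ eg¹, CFSE = 3(−0.4) + 1(+0.6) = -0.6Δ₀ = -0.6 × 13800 = -8280 cm⁻¹.
Tetrahedral e² t₂² gives -0.4Δₜ = -0.4 × (4/9) × 13800 = -2453 cm⁻¹.
OSPE = -8280 − (-2453) = -5827 cm⁻¹.

-5827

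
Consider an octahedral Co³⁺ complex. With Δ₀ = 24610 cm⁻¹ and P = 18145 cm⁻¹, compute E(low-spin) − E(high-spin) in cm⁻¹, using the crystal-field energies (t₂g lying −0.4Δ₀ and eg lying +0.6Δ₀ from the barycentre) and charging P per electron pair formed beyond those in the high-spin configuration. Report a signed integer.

Co³⁺: group 9, so d-count = 9 − 3 = 6.
High-spin d⁶ fills as t₂g⁴ eg² with CFSE 4(−0.4) + 2(+0.6) = -0.4Δ₀ = -9844 cm⁻¹.
For low-spin the configuration is t₂g⁶ eg⁰: orbital energy -2.4 × 24610 = -59064 cm⁻¹, and 2 additional pairs relative to high-spin add 36290 cm⁻¹, giving -22774 cm⁻¹.
Thus E(LS) − E(HS) = -12930 cm⁻¹.

-12930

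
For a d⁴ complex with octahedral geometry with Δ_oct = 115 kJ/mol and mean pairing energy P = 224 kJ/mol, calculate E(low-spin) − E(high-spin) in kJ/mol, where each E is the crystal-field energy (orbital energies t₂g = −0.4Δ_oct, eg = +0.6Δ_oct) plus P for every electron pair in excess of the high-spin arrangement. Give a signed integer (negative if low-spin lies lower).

109

High-spin: t₂g³ eg¹, CFSE = -0.6Δ_oct = -69 kJ/mol.
Low-spin t₂g⁴ eg⁰ gives -1.6Δ_oct = -184 kJ/mol, but forming 1 extra pair costs 1P = 224 kJ/mol, so E(LS) = -184 + 224 = 40 kJ/mol.
The difference is 40 − (-69) = 109 kJ/mol, so high-spin lies lower.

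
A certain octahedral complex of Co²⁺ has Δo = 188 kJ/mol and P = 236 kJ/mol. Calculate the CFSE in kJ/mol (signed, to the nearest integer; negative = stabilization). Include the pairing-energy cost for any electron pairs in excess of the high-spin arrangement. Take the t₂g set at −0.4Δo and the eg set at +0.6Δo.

-150

Co²⁺: group 9, so d-count = 9 − 2 = 7.
Since Δo = 188 kJ/mol < P = 236 kJ/mol, the complex adopts the high-spin configuration.
Filling d⁷ accordingly: t₂g⁵ eg².
Orbital CFSE = -0.8Δo = -0.8 × 188 = -150 kJ/mol.
High-spin has no excess pairs, so no pairing correction applies.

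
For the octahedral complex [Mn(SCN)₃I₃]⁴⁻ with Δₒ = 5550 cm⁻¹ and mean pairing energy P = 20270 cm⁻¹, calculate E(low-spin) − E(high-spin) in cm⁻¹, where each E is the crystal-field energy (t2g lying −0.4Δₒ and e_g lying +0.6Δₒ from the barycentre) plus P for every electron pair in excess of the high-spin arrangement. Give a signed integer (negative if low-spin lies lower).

29440

Ligand charges: 3×(-1) from SCN⁻ and 3×(-1) from I⁻ sum to -6; with overall charge -4, Mn is +2.
Mn sits in group 7; removing 2 electrons leaves Mn²⁺ with 7 − 2 = 5 d electrons.
High-spin d⁵ fills as t2g^3 e_g^2 with CFSE 3(−0.4) + 2(+0.6) = 0.0Δₒ = 0 cm⁻¹.
Low-spin: t2g^5 e_g^0, orbital CFSE = -2.0Δₒ = -11100 cm⁻¹; plus 2 excess pairs × P = +40540 cm⁻¹; total 29440 cm⁻¹.
The difference is 29440 − (0) = 29440 cm⁻¹, so high-spin lies lower.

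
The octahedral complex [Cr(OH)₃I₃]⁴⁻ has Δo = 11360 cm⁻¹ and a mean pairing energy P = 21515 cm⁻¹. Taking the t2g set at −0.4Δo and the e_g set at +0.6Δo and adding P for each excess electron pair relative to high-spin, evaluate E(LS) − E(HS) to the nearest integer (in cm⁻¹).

Ligand charges: 3×(-1) from OH⁻ and 3×(-1) from I⁻ sum to -6; with overall charge -4, Cr is +2.
Cr is in group 6, so Cr²⁺ is d⁴ (6 − 2 = 4).
High-spin d⁴ fills as t2g^3 e_g^1 with CFSE 3(−0.4) + 1(+0.6) = -0.6Δo = -6816 cm⁻¹.
For low-spin the configuration is t2g^4 e_g^0: orbital energy -1.6 × 11360 = -18176 cm⁻¹, and 1 additional pair relative to high-spin adds 21515 cm⁻¹, giving 3339 cm⁻¹.
The difference is 3339 − (-6816) = 10155 cm⁻¹, so high-spin lies lower.

10155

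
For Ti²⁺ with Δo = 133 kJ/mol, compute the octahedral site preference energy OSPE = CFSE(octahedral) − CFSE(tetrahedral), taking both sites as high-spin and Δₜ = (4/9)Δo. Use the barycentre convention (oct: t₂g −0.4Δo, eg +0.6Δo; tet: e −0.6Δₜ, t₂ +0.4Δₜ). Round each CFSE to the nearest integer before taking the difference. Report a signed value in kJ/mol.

-35

Ti sits in group 4; removing 2 electrons leaves Ti²⁺ with 4 − 2 = 2 d electrons.
Octahedral (high-spin): t₂g² eg⁰, CFSE = 2(−0.4) + 0(+0.6) = -0.8Δo = -0.8 × 133 = -106 kJ/mol.
Tetrahedral e² t₂⁰ gives -1.2Δₜ = -1.2 × (4/9) × 133 = -71 kJ/mol.
Subtracting, OSPE = -106 − (-71) = -35 kJ/mol.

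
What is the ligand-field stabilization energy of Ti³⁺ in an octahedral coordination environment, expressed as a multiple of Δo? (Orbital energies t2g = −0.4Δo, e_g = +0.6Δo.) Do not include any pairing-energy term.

Ti sits in group 4; removing 3 electrons leaves Ti³⁺ with 4 − 3 = 1 d electrons.
For octahedral d¹ the high- and low-spin configurations coincide.
Configuration: t2g^1 e_g^0.
CFSE = 1(-0.4Δo) + 0(0.6Δo) = -0.4Δo + 0.0Δo = -0.4Δo.

-0.4 Δo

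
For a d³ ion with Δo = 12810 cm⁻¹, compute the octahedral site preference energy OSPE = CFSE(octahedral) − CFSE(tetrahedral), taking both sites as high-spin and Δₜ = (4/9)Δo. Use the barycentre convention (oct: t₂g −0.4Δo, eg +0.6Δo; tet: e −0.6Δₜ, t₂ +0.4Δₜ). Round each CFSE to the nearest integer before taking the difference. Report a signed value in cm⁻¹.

In an octahedral site d³ (HS) is t2g^3 e_g^0, giving CFSE(oct) = -1.2Δo = -15372 cm⁻¹.
Tetrahedral e^2 t2^1 gives -0.8Δₜ = -0.8 × (4/9) × 12810 = -4555 cm⁻¹.
Subtracting, OSPE = -15372 − (-4555) = -10817 cm⁻¹.

-10817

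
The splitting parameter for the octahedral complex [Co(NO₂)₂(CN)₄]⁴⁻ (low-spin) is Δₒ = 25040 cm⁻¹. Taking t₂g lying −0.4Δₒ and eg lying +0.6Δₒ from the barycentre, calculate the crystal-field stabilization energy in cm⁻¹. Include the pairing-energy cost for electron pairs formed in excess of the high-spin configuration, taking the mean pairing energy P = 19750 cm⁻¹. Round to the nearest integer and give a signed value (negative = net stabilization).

Ligand charges: 2×(-1) from NO₂⁻ and 4×(-1) from CN⁻ sum to -6; with overall charge -4, Co is +2.
Group 9 minus oxidation state +2 gives a d⁷ configuration for Co²⁺.
Configuration: t₂g⁶ eg¹.
Orbital CFSE = 6(-0.4) + 1(0.6) = -1.8Δₒ = -1.8 × 25040 = -45072 cm⁻¹.
High-spin d⁷ would be t₂g⁵ eg² with 2 pairs; low-spin has 3, so 1 excess pair costs +1P = +19750 cm⁻¹.
Combining: -45072 + 19750 = -25322 cm⁻¹.

-25322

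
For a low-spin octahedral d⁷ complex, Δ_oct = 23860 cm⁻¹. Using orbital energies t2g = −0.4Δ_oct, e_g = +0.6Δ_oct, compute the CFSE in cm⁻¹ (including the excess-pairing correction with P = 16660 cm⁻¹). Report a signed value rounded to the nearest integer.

Electron filling gives t2g^6 e_g^1.
CFSE(orbital) = 6×(-0.4Δ_oct) + 1×(0.6Δ_oct) = -1.8Δ_oct; with Δ_oct = 23860 cm⁻¹ that is -42948 cm⁻¹.
High-spin d⁷ would be t2g^5 e_g^2 with 2 pairs; low-spin has 3, so 1 excess pair costs +1P = +16660 cm⁻¹.
Overall CFSE = -42948 + 16660 = -26288 cm⁻¹.

-26288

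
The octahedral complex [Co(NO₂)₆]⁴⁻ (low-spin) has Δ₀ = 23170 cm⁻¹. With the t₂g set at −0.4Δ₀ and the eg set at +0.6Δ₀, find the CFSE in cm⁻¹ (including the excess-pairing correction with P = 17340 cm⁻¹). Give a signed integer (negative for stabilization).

Each NO₂⁻ contributes -1; 6 × (-1) = -6. With overall charge -4, Co is in the +2 oxidation state.
Group 9 minus oxidation state +2 gives a d⁷ configuration for Co²⁺.
The d⁷ electrons fill as t₂g⁶ eg¹.
The orbital stabilization is -1.8Δ₀ = -1.8 × 23170 = -41706 cm⁻¹.
Pairing penalty: 3 pairs vs 2 in the high-spin reference → 1 extra × P = 17340 cm⁻¹.
Net CFSE = -41706 + 17340 = -24366 cm⁻¹.

-24366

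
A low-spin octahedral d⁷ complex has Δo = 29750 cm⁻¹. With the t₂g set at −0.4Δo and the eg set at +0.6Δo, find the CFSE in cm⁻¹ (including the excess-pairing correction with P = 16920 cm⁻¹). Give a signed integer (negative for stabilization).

-36630

The d⁷ electrons fill as t₂g⁶ eg¹.
CFSE(orbital) = 6×(-0.4Δo) + 1×(0.6Δo) = -1.8Δo; with Δo = 29750 cm⁻¹ that is -53550 cm⁻¹.
Pairing penalty: 3 pairs vs 2 in the high-spin reference → 1 extra × P = 16920 cm⁻¹.
Combining: -53550 + 16920 = -36630 cm⁻¹.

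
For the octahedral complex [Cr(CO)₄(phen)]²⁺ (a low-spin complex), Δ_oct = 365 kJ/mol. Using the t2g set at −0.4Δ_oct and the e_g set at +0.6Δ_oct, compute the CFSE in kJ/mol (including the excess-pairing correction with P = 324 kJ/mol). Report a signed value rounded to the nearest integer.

Ligand charges: 4×(+0) from CO and 1×(+0) from phen sum to +0; with overall charge +2, Cr is +2.
Cr²⁺: group 6, so d-count = 6 − 2 = 4.
Electron filling gives t2g^4 e_g^0.
CFSE(orbital) = 4×(-0.4Δ_oct) + 0×(0.6Δ_oct) = -1.6Δ_oct; with Δ_oct = 365 kJ/mol that is -584 kJ/mol.
Relative to high-spin t2g^3 e_g^1 (0 paired), the low-spin configuration has 1 additional pair, contributing +1 × 324 = +324 kJ/mol.
Combining: -584 + 324 = -260 kJ/mol.

-260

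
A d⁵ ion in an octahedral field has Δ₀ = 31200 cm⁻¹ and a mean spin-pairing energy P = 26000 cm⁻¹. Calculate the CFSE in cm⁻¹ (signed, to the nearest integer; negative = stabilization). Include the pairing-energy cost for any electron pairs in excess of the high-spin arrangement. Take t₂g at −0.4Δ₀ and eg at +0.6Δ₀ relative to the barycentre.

-10400

Since Δ₀ = 31200 cm⁻¹ > P = 26000 cm⁻¹, the complex adopts the low-spin configuration.
That gives t₂g⁵ eg⁰.
Orbital CFSE = -2.0Δ₀ = -2.0 × 31200 = -62400 cm⁻¹.
Excess pairs vs high-spin: 2 − 0 = 2; pairing cost = +52000 cm⁻¹.
Net CFSE = -62400 + 52000 = -10400 cm⁻¹.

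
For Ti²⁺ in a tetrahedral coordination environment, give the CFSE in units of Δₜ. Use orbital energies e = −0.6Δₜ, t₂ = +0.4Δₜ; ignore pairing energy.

-1.2 Δₜ

Ti sits in group 4; removing 2 electrons leaves Ti²⁺ with 4 − 2 = 2 d electrons.
Tetrahedral splitting is small, so the complex is high-spin.
Configuration: e² t₂⁰.
CFSE = 2(-0.6Δₜ) + 0(0.4Δₜ) = -1.2Δₜ + 0.0Δₜ = -1.2Δₜ.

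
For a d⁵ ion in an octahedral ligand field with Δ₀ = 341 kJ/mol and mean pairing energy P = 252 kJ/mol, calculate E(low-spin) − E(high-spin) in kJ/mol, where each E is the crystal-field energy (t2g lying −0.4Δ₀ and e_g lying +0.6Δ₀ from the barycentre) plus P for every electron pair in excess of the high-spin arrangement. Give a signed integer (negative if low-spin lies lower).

-178

In the high-spin limit (t2g^3 e_g^2) the orbital term is 0.0Δ₀ = 0 kJ/mol, with no excess pairing.
Low-spin t2g^5 e_g^0 gives -2.0Δ₀ = -682 kJ/mol, but forming 2 extra pairs costs 2P = 504 kJ/mol, so E(LS) = -682 + 504 = -178 kJ/mol.
Thus E(LS) − E(HS) = -178 kJ/mol.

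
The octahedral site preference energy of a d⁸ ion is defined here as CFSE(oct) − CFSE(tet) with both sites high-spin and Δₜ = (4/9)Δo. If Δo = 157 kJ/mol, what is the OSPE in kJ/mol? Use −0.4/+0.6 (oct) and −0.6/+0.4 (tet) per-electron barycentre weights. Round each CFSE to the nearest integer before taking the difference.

-132

Octahedral high-spin t₂g⁶ eg²: CFSE = -1.2 × 157 = -188 kJ/mol.
Tetrahedral e⁴ t₂⁴ gives -0.8Δₜ = -0.8 × (4/9) × 157 = -56 kJ/mol.
OSPE = -188 − (-56) = -132 kJ/mol.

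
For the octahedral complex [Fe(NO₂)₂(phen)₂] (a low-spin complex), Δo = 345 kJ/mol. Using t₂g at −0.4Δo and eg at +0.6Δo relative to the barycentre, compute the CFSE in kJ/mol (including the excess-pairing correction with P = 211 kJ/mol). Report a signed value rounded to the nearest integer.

-406

Ligand charges: 2×(-1) from NO₂⁻ and 2×(+0) from phen sum to -2; with overall charge +0, Fe is +2.
Fe is in group 8, so Fe²⁺ is d⁶ (8 − 2 = 6).
Configuration: t₂g⁶ eg⁰.
CFSE(orbital) = 6×(-0.4Δo) + 0×(0.6Δo) = -2.4Δo; with Δo = 345 kJ/mol that is -828 kJ/mol.
Relative to high-spin t₂g⁴ eg² (1 paired), the low-spin configuration has 2 additional pairs, contributing +2 × 211 = +422 kJ/mol.
Combining: -828 + 422 = -406 kJ/mol.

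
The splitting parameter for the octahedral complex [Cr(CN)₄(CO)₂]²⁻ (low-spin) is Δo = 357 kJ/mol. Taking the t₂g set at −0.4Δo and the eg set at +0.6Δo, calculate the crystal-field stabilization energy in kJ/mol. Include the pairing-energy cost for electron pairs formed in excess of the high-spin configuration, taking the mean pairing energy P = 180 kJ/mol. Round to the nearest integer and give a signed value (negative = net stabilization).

Ligand charges: 4×(-1) from CN⁻ and 2×(+0) from CO sum to -4; with overall charge -2, Cr is +2.
Group 6 minus oxidation state +2 gives a d⁴ configuration for Cr²⁺.
The d⁴ electrons fill as t₂g⁴ eg⁰.
Orbital CFSE = 4(-0.4) + 0(0.6) = -1.6Δo = -1.6 × 357 = -571 kJ/mol.
Relative to high-spin t₂g³ eg¹ (0 paired), the low-spin configuration has 1 additional pair, contributing +1 × 180 = +180 kJ/mol.
Combining: -571 + 180 = -391 kJ/mol.

-391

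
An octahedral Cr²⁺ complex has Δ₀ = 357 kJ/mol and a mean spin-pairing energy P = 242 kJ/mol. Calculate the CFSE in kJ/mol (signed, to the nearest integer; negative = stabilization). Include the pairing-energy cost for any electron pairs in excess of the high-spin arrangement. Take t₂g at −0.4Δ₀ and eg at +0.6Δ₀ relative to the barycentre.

Cr²⁺: group 6, so d-count = 6 − 2 = 4.
Since Δ₀ = 357 kJ/mol > P = 242 kJ/mol, the complex adopts the low-spin configuration.
That gives t₂g⁴ eg⁰.
Orbital CFSE = -1.6Δ₀ = -1.6 × 357 = -571 kJ/mol.
Excess pairs vs high-spin: 1 − 0 = 1; pairing cost = +242 kJ/mol.
Net CFSE = -571 + 242 = -329 kJ/mol.

-329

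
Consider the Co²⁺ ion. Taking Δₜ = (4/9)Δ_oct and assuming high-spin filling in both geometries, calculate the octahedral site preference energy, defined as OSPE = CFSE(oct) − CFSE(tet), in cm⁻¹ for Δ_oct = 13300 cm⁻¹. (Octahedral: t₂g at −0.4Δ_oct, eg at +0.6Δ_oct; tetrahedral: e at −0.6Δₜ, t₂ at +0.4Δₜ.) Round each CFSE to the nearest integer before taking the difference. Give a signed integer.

Co²⁺: group 9, so d-count = 9 − 2 = 7.
Octahedral high-spin t₂g⁵ eg²: CFSE = -0.8 × 13300 = -10640 cm⁻¹.
Tetrahedral: e⁴ t₂³, CFSE = 4(−0.6) + 3(+0.4) = -1.2Δₜ = -1.2 × (4/9) × 13300 = -7093 cm⁻¹.
OSPE = CFSE(oct) − CFSE(tet) = -10640 − (-7093) = -3547 cm⁻¹.

-3547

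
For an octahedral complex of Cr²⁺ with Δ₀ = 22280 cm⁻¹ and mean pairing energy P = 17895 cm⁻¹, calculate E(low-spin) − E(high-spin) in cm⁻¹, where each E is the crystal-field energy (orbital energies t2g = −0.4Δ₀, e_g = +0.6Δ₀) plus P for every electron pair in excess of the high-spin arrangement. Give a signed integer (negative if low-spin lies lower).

Cr sits in group 6; removing 2 electrons leaves Cr²⁺ with 6 − 2 = 4 d electrons.
High-spin d⁴ fills as t2g^3 e_g^1 with CFSE 3(−0.4) + 1(+0.6) = -0.6Δ₀ = -13368 cm⁻¹.
Low-spin: t2g^4 e_g^0, orbital CFSE = -1.6Δ₀ = -35648 cm⁻¹; plus 1 excess pair × P = +17895 cm⁻¹; total -17753 cm⁻¹.
E(LS) − E(HS) = -17753 − (-13368) = -4385 cm⁻¹.

-4385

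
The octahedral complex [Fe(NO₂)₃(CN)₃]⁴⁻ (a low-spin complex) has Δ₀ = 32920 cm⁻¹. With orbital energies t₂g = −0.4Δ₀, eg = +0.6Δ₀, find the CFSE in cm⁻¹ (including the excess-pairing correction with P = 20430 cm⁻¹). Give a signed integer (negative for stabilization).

-38148

Ligand charges: 3×(-1) from NO₂⁻ and 3×(-1) from CN⁻ sum to -6; with overall charge -4, Fe is +2.
Fe sits in group 8; removing 2 electrons leaves Fe²⁺ with 8 − 2 = 6 d electrons.
Configuration: t₂g⁶ eg⁰.
The orbital stabilization is -2.4Δ₀ = -2.4 × 32920 = -79008 cm⁻¹.
Relative to high-spin t₂g⁴ eg² (1 paired), the low-spin configuration has 2 additional pairs, contributing +2 × 20430 = +40860 cm⁻¹.
Combining: -79008 + 40860 = -38148 cm⁻¹.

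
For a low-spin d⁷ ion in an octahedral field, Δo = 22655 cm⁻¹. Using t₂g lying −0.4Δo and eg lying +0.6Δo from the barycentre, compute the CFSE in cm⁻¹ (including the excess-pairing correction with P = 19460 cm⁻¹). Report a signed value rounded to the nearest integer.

Electron filling gives t₂g⁶ eg¹.
Orbital CFSE = 6(-0.4) + 1(0.6) = -1.8Δo = -1.8 × 22655 = -40779 cm⁻¹.
Pairing penalty: 3 pairs vs 2 in the high-spin reference → 1 extra × P = 19460 cm⁻¹.
Net CFSE = -40779 + 19460 = -21319 cm⁻¹.

-21319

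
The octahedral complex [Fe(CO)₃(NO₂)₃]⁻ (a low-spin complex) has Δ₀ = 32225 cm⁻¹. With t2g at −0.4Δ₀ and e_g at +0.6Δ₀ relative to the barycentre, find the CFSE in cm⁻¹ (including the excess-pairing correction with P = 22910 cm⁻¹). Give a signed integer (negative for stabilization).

-31520

Ligand charges: 3×(+0) from CO and 3×(-1) from NO₂⁻ sum to -3; with overall charge -1, Fe is +2.
Fe is in group 8, so Fe²⁺ is d⁶ (8 − 2 = 6).
The d⁶ electrons fill as t2g^6 e_g^0.
Orbital CFSE = 6(-0.4) + 0(0.6) = -2.4Δ₀ = -2.4 × 32225 = -77340 cm⁻¹.
Pairing penalty: 3 pairs vs 1 in the high-spin reference → 2 extra × P = 45820 cm⁻¹.
Overall CFSE = -77340 + 45820 = -31520 cm⁻¹.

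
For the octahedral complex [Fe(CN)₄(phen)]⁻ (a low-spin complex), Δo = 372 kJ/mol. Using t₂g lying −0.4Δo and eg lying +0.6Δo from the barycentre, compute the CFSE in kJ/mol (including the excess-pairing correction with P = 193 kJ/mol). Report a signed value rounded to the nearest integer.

Ligand charges: 4×(-1) from CN⁻ and 1×(+0) from phen sum to -4; with overall charge -1, Fe is +3.
Fe sits in group 8; removing 3 electrons leaves Fe³⁺ with 8 − 3 = 5 d electrons.
The d⁵ electrons fill as t₂g⁵ eg⁰.
Orbital CFSE = 5(-0.4) + 0(0.6) = -2.0Δo = -2.0 × 372 = -744 kJ/mol.
High-spin d⁵ would be t₂g³ eg² with 0 pairs; low-spin has 2, so 2 excess pairs cost +2P = +386 kJ/mol.
Combining: -744 + 386 = -358 kJ/mol.

-358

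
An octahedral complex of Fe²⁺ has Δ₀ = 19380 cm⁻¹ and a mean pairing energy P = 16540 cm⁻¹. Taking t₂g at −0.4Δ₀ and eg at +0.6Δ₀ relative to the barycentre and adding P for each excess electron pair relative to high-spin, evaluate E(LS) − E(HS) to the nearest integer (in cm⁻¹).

Fe sits in group 8; removing 2 electrons leaves Fe²⁺ with 8 − 2 = 6 d electrons.
In the high-spin limit (t₂g⁴ eg²) the orbital term is -0.4Δ₀ = -7752 cm⁻¹, with no excess pairing.
Low-spin: t₂g⁶ eg⁰, orbital CFSE = -2.4Δ₀ = -46512 cm⁻¹; plus 2 excess pairs × P = +33080 cm⁻¹; total -13432 cm⁻¹.
Thus E(LS) − E(HS) = -5680 cm⁻¹.

-5680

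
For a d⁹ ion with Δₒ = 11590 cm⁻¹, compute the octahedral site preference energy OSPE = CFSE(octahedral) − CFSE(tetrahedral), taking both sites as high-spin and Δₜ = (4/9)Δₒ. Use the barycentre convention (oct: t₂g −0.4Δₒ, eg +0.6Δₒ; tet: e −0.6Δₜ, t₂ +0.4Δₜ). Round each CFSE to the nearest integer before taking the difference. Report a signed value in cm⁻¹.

-4894

Octahedral high-spin t₂g⁶ eg³: CFSE = -0.6 × 11590 = -6954 cm⁻¹.
In a tetrahedral site the filling is e⁴ t₂⁵: CFSE(tet) = -0.4Δₜ = -0.4 × (4/9)(11590) = -2060 cm⁻¹.
OSPE = CFSE(oct) − CFSE(tet) = -6954 − (-2060) = -4894 cm⁻¹.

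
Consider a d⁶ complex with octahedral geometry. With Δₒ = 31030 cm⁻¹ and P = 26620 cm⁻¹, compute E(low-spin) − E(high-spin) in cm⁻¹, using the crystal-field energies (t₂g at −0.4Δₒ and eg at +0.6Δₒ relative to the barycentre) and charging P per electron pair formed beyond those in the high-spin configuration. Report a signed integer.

High-spin: t₂g⁴ eg², CFSE = -0.4Δₒ = -12412 cm⁻¹.
Low-spin t₂g⁶ eg⁰ gives -2.4Δₒ = -74472 cm⁻¹, but forming 2 extra pairs costs 2P = 53240 cm⁻¹, so E(LS) = -74472 + 53240 = -21232 cm⁻¹.
The difference is -21232 − (-12412) = -8820 cm⁻¹, so low-spin lies lower.

-8820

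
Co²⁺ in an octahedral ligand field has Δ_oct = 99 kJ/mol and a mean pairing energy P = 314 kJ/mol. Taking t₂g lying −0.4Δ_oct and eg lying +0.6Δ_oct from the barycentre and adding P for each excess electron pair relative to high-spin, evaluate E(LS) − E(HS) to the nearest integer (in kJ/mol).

Co²⁺: group 9, so d-count = 9 − 2 = 7.
High-spin d⁷ fills as t₂g⁵ eg² with CFSE 5(−0.4) + 2(+0.6) = -0.8Δ_oct = -79 kJ/mol.
For low-spin the configuration is t₂g⁶ eg¹: orbital energy -1.8 × 99 = -178 kJ/mol, and 1 additional pair relative to high-spin adds 314 kJ/mol, giving 136 kJ/mol.
Thus E(LS) − E(HS) = 215 kJ/mol.

215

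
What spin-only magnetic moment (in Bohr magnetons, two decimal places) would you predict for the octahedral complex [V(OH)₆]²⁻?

1.73 Bohr magnetons

Each OH⁻ contributes -1; 6 × (-1) = -6. With overall charge -2, V is in the +4 oxidation state.
V⁴⁺: group 5, so d-count = 5 − 4 = 1.
Configuration: t2g^1 e_g^0 → 1 unpaired electron.
μ(spin-only) = √[1(1+2)] = √3 ≈ 1.73 Bohr magnetons.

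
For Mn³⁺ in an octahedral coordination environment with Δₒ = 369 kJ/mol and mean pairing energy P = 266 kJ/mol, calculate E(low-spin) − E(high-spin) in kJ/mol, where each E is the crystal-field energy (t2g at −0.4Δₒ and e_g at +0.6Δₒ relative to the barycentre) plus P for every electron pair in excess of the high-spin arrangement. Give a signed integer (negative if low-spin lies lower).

Group 7 minus oxidation state +3 gives a d⁴ configuration for Mn³⁺.
In the high-spin limit (t2g^3 e_g^1) the orbital term is -0.6Δₒ = -221 kJ/mol, with no excess pairing.
Low-spin t2g^4 e_g^0 gives -1.6Δₒ = -590 kJ/mol, but forming 1 extra pair costs 1P = 266 kJ/mol, so E(LS) = -590 + 266 = -324 kJ/mol.
Thus E(LS) − E(HS) = -103 kJ/mol.

-103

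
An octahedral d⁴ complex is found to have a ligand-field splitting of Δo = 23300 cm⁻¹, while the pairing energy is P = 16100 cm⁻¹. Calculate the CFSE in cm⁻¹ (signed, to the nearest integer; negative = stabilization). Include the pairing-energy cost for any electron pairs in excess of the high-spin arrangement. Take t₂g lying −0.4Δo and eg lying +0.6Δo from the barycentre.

-21180

Since Δo = 23300 cm⁻¹ > P = 16100 cm⁻¹, the complex adopts the low-spin configuration.
Filling d⁴ accordingly: t₂g⁴ eg⁰.
Orbital CFSE = -1.6Δo = -1.6 × 23300 = -37280 cm⁻¹.
Excess pairs vs high-spin: 1 − 0 = 1; pairing cost = +16100 cm⁻¹.
Net CFSE = -37280 + 16100 = -21180 cm⁻¹.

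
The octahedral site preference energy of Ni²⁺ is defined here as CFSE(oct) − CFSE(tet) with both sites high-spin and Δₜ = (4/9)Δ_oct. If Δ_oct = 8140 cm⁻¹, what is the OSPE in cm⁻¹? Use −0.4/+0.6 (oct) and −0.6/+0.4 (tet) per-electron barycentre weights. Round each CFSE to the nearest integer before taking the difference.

-6874

Ni is in group 10, so Ni²⁺ is d⁸ (10 − 2 = 8).
Octahedral (high-spin): t2g^6 e_g^2, CFSE = 6(−0.4) + 2(+0.6) = -1.2Δ_oct = -1.2 × 8140 = -9768 cm⁻¹.
In a tetrahedral site the filling is e^4 t2^4: CFSE(tet) = -0.8Δₜ = -0.8 × (4/9)(8140) = -2894 cm⁻¹.
OSPE = -9768 − (-2894) = -6874 cm⁻¹.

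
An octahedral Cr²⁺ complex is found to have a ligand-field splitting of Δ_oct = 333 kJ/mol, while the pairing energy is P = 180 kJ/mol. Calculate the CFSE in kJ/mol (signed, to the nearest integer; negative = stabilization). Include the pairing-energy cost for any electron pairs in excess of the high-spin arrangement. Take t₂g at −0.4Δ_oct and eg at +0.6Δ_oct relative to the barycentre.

-353

Cr is in group 6, so Cr²⁺ is d⁴ (6 − 2 = 4).
With Δ_oct > P the complex is low-spin.
Filling d⁴ accordingly: t₂g⁴ eg⁰.
Orbital CFSE = -1.6Δ_oct = -1.6 × 333 = -533 kJ/mol.
Excess pairs vs high-spin: 1 − 0 = 1; pairing cost = +180 kJ/mol.
Net CFSE = -533 + 180 = -353 kJ/mol.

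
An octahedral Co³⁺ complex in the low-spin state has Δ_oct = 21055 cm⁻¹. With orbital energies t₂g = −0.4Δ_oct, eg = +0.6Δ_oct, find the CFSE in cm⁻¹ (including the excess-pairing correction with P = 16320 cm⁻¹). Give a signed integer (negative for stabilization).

-17892

Co is in group 9, so Co³⁺ is d⁶ (9 − 3 = 6).
Electron filling gives t₂g⁶ eg⁰.
CFSE(orbital) = 6×(-0.4Δ_oct) + 0×(0.6Δ_oct) = -2.4Δ_oct; with Δ_oct = 21055 cm⁻¹ that is -50532 cm⁻¹.
Relative to high-spin t₂g⁴ eg² (1 paired), the low-spin configuration has 2 additional pairs, contributing +2 × 16320 = +32640 cm⁻¹.
Overall CFSE = -50532 + 32640 = -17892 cm⁻¹.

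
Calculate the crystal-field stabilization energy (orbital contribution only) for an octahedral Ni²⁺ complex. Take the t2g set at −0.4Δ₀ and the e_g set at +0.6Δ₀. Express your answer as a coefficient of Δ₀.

Ni is in group 10, so Ni²⁺ is d⁸ (10 − 2 = 8).
Configuration: t2g^6 e_g^2.
CFSE = 6(-0.4Δ₀) + 2(0.6Δ₀) = -2.4Δ₀ + 1.2Δ₀ = -1.2Δ₀.

-1.2 Δ₀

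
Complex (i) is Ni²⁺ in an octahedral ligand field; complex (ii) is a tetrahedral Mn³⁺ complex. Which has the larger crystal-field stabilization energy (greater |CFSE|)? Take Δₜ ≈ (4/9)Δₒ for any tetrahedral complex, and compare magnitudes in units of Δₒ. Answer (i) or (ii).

(i)

(i): Ni sits in group 10; removing 2 electrons leaves Ni²⁺ with 10 − 2 = 8 d electrons; t2g^6 e_g^2, CFSE = -1.2Δₒ.
(ii): Mn sits in group 7; removing 3 electrons leaves Mn³⁺ with 7 − 3 = 4 d electrons; Tetrahedral fields are weak (Δₜ ≈ 4/9 Δₒ), so electrons fill high-spin; e^2 t2^2, CFSE = -0.4Δₜ ≈ -0.18Δₒ.
So (i) has the larger |CFSE|.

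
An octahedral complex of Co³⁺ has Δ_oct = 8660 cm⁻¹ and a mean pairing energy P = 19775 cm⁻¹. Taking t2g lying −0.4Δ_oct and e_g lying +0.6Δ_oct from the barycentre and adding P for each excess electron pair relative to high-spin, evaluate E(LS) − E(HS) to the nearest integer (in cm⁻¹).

Co is in group 9, so Co³⁺ is d⁶ (9 − 3 = 6).
In the high-spin limit (t2g^4 e_g^2) the orbital term is -0.4Δ_oct = -3464 cm⁻¹, with no excess pairing.
For low-spin the configuration is t2g^6 e_g^0: orbital energy -2.4 × 8660 = -20784 cm⁻¹, and 2 additional pairs relative to high-spin add 39550 cm⁻¹, giving 18766 cm⁻¹.
The difference is 18766 − (-3464) = 22230 cm⁻¹, so high-spin lies lower.

22230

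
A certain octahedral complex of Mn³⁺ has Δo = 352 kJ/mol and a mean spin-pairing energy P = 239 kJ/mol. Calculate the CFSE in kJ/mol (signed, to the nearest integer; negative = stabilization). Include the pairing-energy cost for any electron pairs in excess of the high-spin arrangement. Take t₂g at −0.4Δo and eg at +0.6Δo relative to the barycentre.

-324

Mn³⁺: group 7, so d-count = 7 − 3 = 4.
With Δo > P the complex is low-spin.
That gives t₂g⁴ eg⁰.
Orbital CFSE = -1.6Δo = -1.6 × 352 = -563 kJ/mol.
Excess pairs vs high-spin: 1 − 0 = 1; pairing cost = +239 kJ/mol.
Net CFSE = -563 + 239 = -324 kJ/mol.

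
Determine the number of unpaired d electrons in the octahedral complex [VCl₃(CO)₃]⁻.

Ligand charges: 3×(-1) from Cl⁻ and 3×(+0) from CO sum to -3; with overall charge -1, V is +2.
Group 5 minus oxidation state +2 gives a d³ configuration for V²⁺.
Configuration: t₂g³ eg⁰, giving 3 unpaired electrons.

3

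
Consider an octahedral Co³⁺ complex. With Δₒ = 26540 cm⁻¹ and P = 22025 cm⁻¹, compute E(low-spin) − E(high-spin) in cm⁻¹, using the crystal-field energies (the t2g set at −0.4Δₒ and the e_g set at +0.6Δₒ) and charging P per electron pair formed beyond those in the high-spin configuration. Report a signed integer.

-9030

Co³⁺: group 9, so d-count = 9 − 3 = 6.
In the high-spin limit (t2g^4 e_g^2) the orbital term is -0.4Δₒ = -10616 cm⁻¹, with no excess pairing.
Low-spin t2g^6 e_g^0 gives -2.4Δₒ = -63696 cm⁻¹, but forming 2 extra pairs costs 2P = 44050 cm⁻¹, so E(LS) = -63696 + 44050 = -19646 cm⁻¹.
E(LS) − E(HS) = -19646 − (-10616) = -9030 cm⁻¹.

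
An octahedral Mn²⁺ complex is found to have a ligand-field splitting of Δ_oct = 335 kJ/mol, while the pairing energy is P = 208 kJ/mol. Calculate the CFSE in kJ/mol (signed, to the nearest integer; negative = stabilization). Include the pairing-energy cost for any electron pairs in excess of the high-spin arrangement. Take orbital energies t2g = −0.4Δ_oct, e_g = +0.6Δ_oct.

Mn sits in group 7; removing 2 electrons leaves Mn²⁺ with 7 − 2 = 5 d electrons.
Δ_oct > P, so pairing is preferred: the ground state is low-spin.
That gives t2g^5 e_g^0.
Orbital CFSE = -2.0Δ_oct = -2.0 × 335 = -670 kJ/mol.
Excess pairs vs high-spin: 2 − 0 = 2; pairing cost = +416 kJ/mol.
Net CFSE = -670 + 416 = -254 kJ/mol.

-254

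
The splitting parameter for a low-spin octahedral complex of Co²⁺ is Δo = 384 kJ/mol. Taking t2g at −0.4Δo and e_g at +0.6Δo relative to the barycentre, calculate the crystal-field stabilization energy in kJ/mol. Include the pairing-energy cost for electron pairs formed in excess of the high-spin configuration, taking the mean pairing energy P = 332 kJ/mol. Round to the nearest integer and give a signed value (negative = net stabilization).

Co²⁺: group 9, so d-count = 9 − 2 = 7.
Configuration: t2g^6 e_g^1.
The orbital stabilization is -1.8Δo = -1.8 × 384 = -691 kJ/mol.
Pairing penalty: 3 pairs vs 2 in the high-spin reference → 1 extra × P = 332 kJ/mol.
Overall CFSE = -691 + 332 = -359 kJ/mol.

-359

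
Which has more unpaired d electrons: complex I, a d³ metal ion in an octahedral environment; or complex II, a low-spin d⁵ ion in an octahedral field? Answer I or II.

I: t2g^3 e_g^0 → 3 unpaired.
II: t₂g⁵ eg⁰ → 1 unpaired.
So I has more unpaired electrons.

I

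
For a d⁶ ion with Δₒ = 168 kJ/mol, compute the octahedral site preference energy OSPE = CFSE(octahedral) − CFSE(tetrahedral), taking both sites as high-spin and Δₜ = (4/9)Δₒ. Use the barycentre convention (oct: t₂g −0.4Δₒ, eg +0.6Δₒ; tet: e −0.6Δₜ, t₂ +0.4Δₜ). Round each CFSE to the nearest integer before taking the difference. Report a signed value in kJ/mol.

-22

Octahedral (high-spin): t₂g⁴ eg², CFSE = 4(−0.4) + 2(+0.6) = -0.4Δₒ = -0.4 × 168 = -67 kJ/mol.
Tetrahedral e³ t₂³ gives -0.6Δₜ = -0.6 × (4/9) × 168 = -45 kJ/mol.
OSPE = CFSE(oct) − CFSE(tet) = -67 − (-45) = -22 kJ/mol.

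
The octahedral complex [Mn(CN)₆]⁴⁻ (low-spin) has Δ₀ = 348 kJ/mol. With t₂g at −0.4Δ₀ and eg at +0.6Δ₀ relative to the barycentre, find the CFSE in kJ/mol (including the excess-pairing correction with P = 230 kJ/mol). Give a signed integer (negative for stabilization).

-236

Each CN⁻ contributes -1; 6 × (-1) = -6. With overall charge -4, Mn is in the +2 oxidation state.
Mn²⁺: group 7, so d-count = 7 − 2 = 5.
The d⁵ electrons fill as t₂g⁵ eg⁰.
Orbital CFSE = 5(-0.4) + 0(0.6) = -2.0Δ₀ = -2.0 × 348 = -696 kJ/mol.
Relative to high-spin t₂g³ eg² (0 paired), the low-spin configuration has 2 additional pairs, contributing +2 × 230 = +460 kJ/mol.
Net CFSE = -696 + 460 = -236 kJ/mol.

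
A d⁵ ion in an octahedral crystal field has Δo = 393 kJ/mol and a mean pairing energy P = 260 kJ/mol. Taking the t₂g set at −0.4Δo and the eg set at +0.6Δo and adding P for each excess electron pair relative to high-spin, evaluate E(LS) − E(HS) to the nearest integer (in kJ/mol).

High-spin: t₂g³ eg², CFSE = 0.0Δo = 0 kJ/mol.
Low-spin t₂g⁵ eg⁰ gives -2.0Δo = -786 kJ/mol, but forming 2 extra pairs costs 2P = 520 kJ/mol, so E(LS) = -786 + 520 = -266 kJ/mol.
E(LS) − E(HS) = -266 − (0) = -266 kJ/mol.

-266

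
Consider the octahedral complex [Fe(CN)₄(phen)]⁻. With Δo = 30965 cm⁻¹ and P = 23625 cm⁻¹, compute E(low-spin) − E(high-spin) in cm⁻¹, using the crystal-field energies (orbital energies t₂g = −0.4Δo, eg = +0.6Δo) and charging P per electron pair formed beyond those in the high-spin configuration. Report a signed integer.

Ligand charges: 4×(-1) from CN⁻ and 1×(+0) from phen sum to -4; with overall charge -1, Fe is +3.
Group 8 minus oxidation state +3 gives a d⁵ configuration for Fe³⁺.
High-spin d⁵ fills as t₂g³ eg² with CFSE 3(−0.4) + 2(+0.6) = 0.0Δo = 0 cm⁻¹.
Low-spin: t₂g⁵ eg⁰, orbital CFSE = -2.0Δo = -61930 cm⁻¹; plus 2 excess pairs × P = +47250 cm⁻¹; total -14680 cm⁻¹.
Thus E(LS) − E(HS) = -14680 cm⁻¹.

-14680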